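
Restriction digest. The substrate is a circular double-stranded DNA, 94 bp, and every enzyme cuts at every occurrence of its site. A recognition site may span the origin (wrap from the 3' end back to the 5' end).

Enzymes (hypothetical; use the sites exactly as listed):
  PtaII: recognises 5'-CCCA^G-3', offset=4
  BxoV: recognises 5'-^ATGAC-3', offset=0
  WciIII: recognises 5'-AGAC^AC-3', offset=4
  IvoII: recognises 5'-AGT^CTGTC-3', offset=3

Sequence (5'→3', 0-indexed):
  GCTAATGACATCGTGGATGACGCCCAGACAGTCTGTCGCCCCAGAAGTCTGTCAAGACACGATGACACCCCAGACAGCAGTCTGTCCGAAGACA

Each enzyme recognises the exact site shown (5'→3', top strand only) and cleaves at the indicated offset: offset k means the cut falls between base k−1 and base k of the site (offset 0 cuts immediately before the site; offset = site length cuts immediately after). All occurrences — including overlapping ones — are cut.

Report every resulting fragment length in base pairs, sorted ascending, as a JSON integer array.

[3,5,6,9,10,10,11,11,12,17]

Per-enzyme occurrences:
  PtaII CCCAG/4: at [22, 39, 68] ⇒ [26, 43, 72]
  BxoV ATGAC/0: at [4, 16, 61] ⇒ [4, 16, 61]
  WciIII AGACAC/4: at [54] ⇒ [58]
  IvoII AGTCTGTC/3: at [29, 45, 78] ⇒ [32, 48, 81]

All cut coordinates (distinct, sorted): [4, 16, 26, 32, 43, 48, 58, 61, 72, 81]

Fragment lengths:
  4→16: 12 bp
  16→26: 10 bp
  26→32: 6 bp
  32→43: 11 bp
  43→48: 5 bp
  48→58: 10 bp
  58→61: 3 bp
  61→72: 11 bp
  72→81: 9 bp
  81→4 (wrap): 94-81+4 = 17 bp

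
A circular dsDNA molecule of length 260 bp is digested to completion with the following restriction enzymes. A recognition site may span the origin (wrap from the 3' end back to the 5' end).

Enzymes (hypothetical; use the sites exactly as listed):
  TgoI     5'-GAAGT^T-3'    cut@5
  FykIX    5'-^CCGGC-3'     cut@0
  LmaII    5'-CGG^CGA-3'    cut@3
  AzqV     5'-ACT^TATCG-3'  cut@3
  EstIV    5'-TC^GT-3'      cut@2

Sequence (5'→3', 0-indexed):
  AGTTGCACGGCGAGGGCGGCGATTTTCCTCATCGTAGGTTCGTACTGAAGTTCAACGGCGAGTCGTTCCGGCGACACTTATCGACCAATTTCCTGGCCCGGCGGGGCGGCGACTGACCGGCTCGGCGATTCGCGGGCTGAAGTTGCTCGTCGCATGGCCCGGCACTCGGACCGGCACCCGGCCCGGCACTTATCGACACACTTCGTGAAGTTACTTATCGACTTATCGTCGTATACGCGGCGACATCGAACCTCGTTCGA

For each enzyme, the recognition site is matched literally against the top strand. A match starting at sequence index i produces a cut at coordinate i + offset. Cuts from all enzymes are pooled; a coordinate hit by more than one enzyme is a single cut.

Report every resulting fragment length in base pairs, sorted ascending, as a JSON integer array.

Per-enzyme occurrences:
  TgoI (GAAGTT, off=5): starts [46, 138, 206, 258] → cuts [3, 51, 143, 211]
  FykIX (CCGGC, off=0): starts [67, 97, 116, 158, 170, 177, 182] → cuts [67, 97, 116, 158, 170, 177, 182]
  LmaII (CGGCGA, off=3): starts [7, 16, 55, 68, 106, 122, 237] → cuts [10, 19, 58, 71, 109, 125, 240]
  AzqV (ACTTATCG, off=3): starts [75, 187, 212, 220] → cuts [78, 190, 215, 223]
  EstIV (TCGT, off=2): starts [31, 39, 62, 146, 202, 225, 228, 252] → cuts [33, 41, 64, 148, 204, 227, 230, 254]

Pooled cuts: [3, 10, 19, 33, 41, 51, 58, 64, 67, 71, 78, 97, 109, 116, 125, 143, 148, 158, 170, 177, 182, 190, 204, 211, 215, 223, 227, 230, 240, 254]

Fragment lengths:
  3→10: 7 bp
  10→19: 9 bp
  19→33: 14 bp
  33→41: 8 bp
  41→51: 10 bp
  51→58: 7 bp
  58→64: 6 bp
  64→67: 3 bp
  67→71: 4 bp
  71→78: 7 bp
  78→97: 19 bp
  97→109: 12 bp
  109→116: 7 bp
  116→125: 9 bp
  125→143: 18 bp
  143→148: 5 bp
  148→158: 10 bp
  158→170: 12 bp
  170→177: 7 bp
  177→182: 5 bp
  182→190: 8 bp
  190→204: 14 bp
  204→211: 7 bp
  211→215: 4 bp
  215→223: 8 bp
  223→227: 4 bp
  227→230: 3 bp
  230→240: 10 bp
  240→254: 14 bp
  254→3 (wrap): 260-254+3 = 9 bp

[3,3,4,4,4,5,5,6,7,7,7,7,7,7,8,8,8,9,9,9,10,10,10,12,12,14,14,14,18,19]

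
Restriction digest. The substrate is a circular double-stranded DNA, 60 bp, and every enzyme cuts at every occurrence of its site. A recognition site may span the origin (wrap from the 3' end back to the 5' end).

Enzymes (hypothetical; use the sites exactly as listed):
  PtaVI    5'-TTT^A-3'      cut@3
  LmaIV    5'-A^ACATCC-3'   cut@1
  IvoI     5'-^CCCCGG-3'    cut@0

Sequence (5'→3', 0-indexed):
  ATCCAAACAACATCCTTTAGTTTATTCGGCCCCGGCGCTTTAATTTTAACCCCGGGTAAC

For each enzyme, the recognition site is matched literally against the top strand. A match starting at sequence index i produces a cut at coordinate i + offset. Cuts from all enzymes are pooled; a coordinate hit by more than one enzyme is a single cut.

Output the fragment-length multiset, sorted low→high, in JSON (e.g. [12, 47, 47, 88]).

[2,5,6,6,9,9,11,12]

Per-enzyme occurrences:
  PtaVI TTTA/3: at [15, 20, 38, 44] ⇒ [18, 23, 41, 47]
  LmaIV AACATCC/1: at [8, 57] ⇒ [9, 58]
  IvoI CCCCGG/0: at [29, 49] ⇒ [29, 49]

All cut coordinates (distinct, sorted): [9, 18, 23, 29, 41, 47, 49, 58]

Fragments:
  9→18: 9 bp
  18→23: 5 bp
  23→29: 6 bp
  29→41: 12 bp
  41→47: 6 bp
  47→49: 2 bp
  49→58: 9 bp
  58→9 (wrap): 60-58+9 = 11 bp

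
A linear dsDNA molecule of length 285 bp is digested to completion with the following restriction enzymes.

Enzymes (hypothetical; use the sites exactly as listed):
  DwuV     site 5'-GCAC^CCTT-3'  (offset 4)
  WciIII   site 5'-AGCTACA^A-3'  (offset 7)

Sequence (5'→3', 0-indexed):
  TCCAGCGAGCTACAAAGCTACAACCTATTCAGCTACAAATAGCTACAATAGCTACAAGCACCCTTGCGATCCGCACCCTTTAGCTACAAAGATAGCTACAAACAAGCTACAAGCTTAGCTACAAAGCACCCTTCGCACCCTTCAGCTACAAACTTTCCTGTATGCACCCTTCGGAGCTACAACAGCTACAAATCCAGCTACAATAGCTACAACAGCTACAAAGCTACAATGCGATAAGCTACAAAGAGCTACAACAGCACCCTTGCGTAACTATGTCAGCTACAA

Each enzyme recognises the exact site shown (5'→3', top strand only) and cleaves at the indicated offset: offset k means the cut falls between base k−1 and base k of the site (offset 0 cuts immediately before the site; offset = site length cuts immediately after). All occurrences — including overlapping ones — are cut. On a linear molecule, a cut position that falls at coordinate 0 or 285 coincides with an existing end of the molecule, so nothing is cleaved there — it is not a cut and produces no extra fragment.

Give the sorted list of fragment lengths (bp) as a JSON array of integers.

[1,5,6,7,8,8,9,9,9,9,9,10,10,11,12,12,12,12,12,14,14,15,15,15,17,24]

Scan for sites:
  DwuV GCACCCTT/4: at [57, 72, 125, 134, 163, 256] ⇒ [61, 76, 129, 138, 167, 260]
  WciIII AGCTACAA/7: at [7, 15, 30, 40, 49, 81, 93, 104, 116, 143, 174, 183, 195, 204, 213, 221, 236, 246, 277] ⇒ [14, 22, 37, 47, 56, 88, 100, 111, 123, 150, 181, 190, 202, 211, 220, 228, 243, 253, 284]

Pooled cuts: [14, 22, 37, 47, 56, 61, 76, 88, 100, 111, 123, 129, 138, 150, 167, 181, 190, 202, 211, 220, 228, 243, 253, 260, 284]

Fragments:
  [0,14): 14 bp
  [14,22): 8 bp
  [22,37): 15 bp
  [37,47): 10 bp
  [47,56): 9 bp
  [56,61): 5 bp
  [61,76): 15 bp
  [76,88): 12 bp
  [88,100): 12 bp
  [100,111): 11 bp
  [111,123): 12 bp
  [123,129): 6 bp
  [129,138): 9 bp
  [138,150): 12 bp
  [150,167): 17 bp
  [167,181): 14 bp
  [181,190): 9 bp
  [190,202): 12 bp
  [202,211): 9 bp
  [211,220): 9 bp
  [220,228): 8 bp
  [228,243): 15 bp
  [243,253): 10 bp
  [253,260): 7 bp
  [260,284): 24 bp
  [284,285): 1 bp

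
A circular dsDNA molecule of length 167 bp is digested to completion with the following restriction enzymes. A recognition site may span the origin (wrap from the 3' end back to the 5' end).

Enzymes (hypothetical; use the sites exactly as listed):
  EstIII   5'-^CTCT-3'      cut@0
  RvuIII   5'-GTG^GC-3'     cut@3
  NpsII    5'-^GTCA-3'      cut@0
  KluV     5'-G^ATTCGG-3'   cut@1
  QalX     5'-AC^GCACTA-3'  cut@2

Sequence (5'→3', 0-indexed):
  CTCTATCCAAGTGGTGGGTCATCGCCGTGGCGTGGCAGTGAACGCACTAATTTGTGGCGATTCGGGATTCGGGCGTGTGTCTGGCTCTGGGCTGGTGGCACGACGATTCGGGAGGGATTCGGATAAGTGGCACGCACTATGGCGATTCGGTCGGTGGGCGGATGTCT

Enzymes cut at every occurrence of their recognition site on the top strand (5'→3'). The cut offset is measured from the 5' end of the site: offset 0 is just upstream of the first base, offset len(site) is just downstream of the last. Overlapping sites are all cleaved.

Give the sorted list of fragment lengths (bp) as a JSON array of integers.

Per-enzyme occurrences:
  EstIII CTCT/0: at [0, 84, 165] ⇒ [0, 84, 165]
  RvuIII GTGGC/3: at [26, 31, 53, 94, 126] ⇒ [29, 34, 56, 97, 129]
  NpsII GTCA/0: at [17] ⇒ [17]
  KluV GATTCGG/1: at [58, 65, 104, 115, 143] ⇒ [59, 66, 105, 116, 144]
  QalX ACGCACTA/2: at [41, 131] ⇒ [43, 133]

Pooled cuts: [0, 17, 29, 34, 43, 56, 59, 66, 84, 97, 105, 116, 129, 133, 144, 165]

Fragments:
  0→17: 17 bp
  17→29: 12 bp
  29→34: 5 bp
  34→43: 9 bp
  43→56: 13 bp
  56→59: 3 bp
  59→66: 7 bp
  66→84: 18 bp
  84→97: 13 bp
  97→105: 8 bp
  105→116: 11 bp
  116→129: 13 bp
  129→133: 4 bp
  133→144: 11 bp
  144→165: 21 bp
  165→0 (wrap): 167-165+0 = 2 bp

[2,3,4,5,7,8,9,11,11,12,13,13,13,17,18,21]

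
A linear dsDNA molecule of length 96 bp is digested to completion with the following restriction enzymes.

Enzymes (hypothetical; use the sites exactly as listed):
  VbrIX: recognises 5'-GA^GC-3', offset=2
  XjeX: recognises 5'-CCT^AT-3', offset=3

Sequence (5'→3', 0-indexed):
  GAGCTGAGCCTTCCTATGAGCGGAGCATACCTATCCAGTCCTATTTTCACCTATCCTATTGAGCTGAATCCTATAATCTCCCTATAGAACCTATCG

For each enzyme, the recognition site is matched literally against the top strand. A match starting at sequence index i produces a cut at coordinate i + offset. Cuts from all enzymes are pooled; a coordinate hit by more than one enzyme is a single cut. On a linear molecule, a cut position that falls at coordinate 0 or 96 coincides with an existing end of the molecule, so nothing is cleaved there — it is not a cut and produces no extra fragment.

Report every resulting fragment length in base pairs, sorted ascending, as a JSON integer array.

Site scan:
  VbrIX GAGC/2: at [0, 5, 17, 22, 60] ⇒ [2, 7, 19, 24, 62]
  XjeX CCTAT/3: at [12, 29, 39, 49, 54, 69, 80, 89] ⇒ [15, 32, 42, 52, 57, 72, 83, 92]

Pooled cuts: [2, 7, 15, 19, 24, 32, 42, 52, 57, 62, 72, 83, 92]

Fragment lengths:
  [0,2): 2 bp
  [2,7): 5 bp
  [7,15): 8 bp
  [15,19): 4 bp
  [19,24): 5 bp
  [24,32): 8 bp
  [32,42): 10 bp
  [42,52): 10 bp
  [52,57): 5 bp
  [57,62): 5 bp
  [62,72): 10 bp
  [72,83): 11 bp
  [83,92): 9 bp
  [92,96): 4 bp

[2,4,4,5,5,5,5,8,8,9,10,10,10,11]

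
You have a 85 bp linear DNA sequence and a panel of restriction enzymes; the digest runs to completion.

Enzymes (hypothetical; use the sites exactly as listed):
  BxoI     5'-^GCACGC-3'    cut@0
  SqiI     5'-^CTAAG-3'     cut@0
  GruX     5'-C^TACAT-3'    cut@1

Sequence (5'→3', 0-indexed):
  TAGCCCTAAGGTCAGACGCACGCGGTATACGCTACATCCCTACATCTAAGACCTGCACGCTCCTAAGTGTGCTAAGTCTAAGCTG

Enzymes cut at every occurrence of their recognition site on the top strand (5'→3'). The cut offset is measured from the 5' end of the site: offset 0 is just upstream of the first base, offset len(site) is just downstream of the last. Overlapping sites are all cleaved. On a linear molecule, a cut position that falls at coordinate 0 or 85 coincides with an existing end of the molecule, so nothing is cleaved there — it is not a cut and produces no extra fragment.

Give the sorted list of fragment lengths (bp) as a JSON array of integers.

[5,5,6,8,8,8,9,9,12,15]

Scan for sites:
  BxoI (GCACGC, off=0): starts [17, 54] → cuts [17, 54]
  SqiI (CTAAG, off=0): starts [5, 45, 62, 71, 77] → cuts [5, 45, 62, 71, 77]
  GruX (CTACAT, off=1): starts [31, 39] → cuts [32, 40]

All cut coordinates (distinct, sorted): [5, 17, 32, 40, 45, 54, 62, 71, 77]

Fragment lengths:
  [0,5): 5 bp
  [5,17): 12 bp
  [17,32): 15 bp
  [32,40): 8 bp
  [40,45): 5 bp
  [45,54): 9 bp
  [54,62): 8 bp
  [62,71): 9 bp
  [71,77): 6 bp
  [77,85): 8 bp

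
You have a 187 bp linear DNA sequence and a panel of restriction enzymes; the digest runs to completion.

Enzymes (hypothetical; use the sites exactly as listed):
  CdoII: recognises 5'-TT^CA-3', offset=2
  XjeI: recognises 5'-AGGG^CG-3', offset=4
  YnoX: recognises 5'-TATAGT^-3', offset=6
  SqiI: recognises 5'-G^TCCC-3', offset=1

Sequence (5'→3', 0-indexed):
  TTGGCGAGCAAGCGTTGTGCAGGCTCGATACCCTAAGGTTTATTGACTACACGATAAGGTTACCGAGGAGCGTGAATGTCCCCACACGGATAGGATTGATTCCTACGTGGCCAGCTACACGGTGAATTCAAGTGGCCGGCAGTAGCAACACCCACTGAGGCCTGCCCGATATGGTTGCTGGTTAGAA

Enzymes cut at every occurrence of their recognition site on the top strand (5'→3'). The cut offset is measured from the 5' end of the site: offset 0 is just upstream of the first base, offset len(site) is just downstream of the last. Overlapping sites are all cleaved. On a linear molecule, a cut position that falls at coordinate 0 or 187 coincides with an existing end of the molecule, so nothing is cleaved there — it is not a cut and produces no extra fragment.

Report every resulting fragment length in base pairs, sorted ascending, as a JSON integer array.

Per-enzyme occurrences:
  CdoII TTCA/2: at [126] ⇒ [128]
  XjeI (AGGGCG, off=4): no sites
  YnoX (TATAGT, off=6): no sites
  SqiI GTCCC/1: at [77] ⇒ [78]

All cut coordinates (distinct, sorted): [78, 128]

Fragments:
  [0,78): 78 bp
  [78,128): 50 bp
  [128,187): 59 bp

[50,59,78]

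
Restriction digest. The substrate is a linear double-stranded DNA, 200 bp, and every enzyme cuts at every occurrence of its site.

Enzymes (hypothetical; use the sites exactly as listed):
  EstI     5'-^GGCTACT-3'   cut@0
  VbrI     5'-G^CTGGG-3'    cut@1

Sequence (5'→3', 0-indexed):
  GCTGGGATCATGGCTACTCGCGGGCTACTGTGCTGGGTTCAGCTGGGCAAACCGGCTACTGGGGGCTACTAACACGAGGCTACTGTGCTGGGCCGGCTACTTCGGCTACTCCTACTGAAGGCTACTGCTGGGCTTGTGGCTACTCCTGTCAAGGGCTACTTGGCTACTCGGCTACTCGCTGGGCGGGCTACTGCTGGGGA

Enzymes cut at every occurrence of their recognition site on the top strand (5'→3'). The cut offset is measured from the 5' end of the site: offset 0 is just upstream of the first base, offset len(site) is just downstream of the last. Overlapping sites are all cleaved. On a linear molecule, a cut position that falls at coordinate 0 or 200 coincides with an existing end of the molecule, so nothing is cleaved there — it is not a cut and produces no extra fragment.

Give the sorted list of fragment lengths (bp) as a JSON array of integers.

[1,7,7,7,8,8,8,8,9,9,10,10,10,10,10,10,11,11,14,16,16]

Scan for sites:
  EstI GGCTACT/0: at [11, 22, 53, 63, 77, 94, 103, 119, 137, 153, 161, 169, 185] ⇒ [11, 22, 53, 63, 77, 94, 103, 119, 137, 153, 161, 169, 185]
  VbrI GCTGGG/1: at [0, 31, 41, 86, 126, 177, 192] ⇒ [1, 32, 42, 87, 127, 178, 193]

All cut coordinates (distinct, sorted): [1, 11, 22, 32, 42, 53, 63, 77, 87, 94, 103, 119, 127, 137, 153, 161, 169, 178, 185, 193]

Fragment lengths:
  [0,1): 1 bp
  [1,11): 10 bp
  [11,22): 11 bp
  [22,32): 10 bp
  [32,42): 10 bp
  [42,53): 11 bp
  [53,63): 10 bp
  [63,77): 14 bp
  [77,87): 10 bp
  [87,94): 7 bp
  [94,103): 9 bp
  [103,119): 16 bp
  [119,127): 8 bp
  [127,137): 10 bp
  [137,153): 16 bp
  [153,161): 8 bp
  [161,169): 8 bp
  [169,178): 9 bp
  [178,185): 7 bp
  [185,193): 8 bp
  [193,200): 7 bp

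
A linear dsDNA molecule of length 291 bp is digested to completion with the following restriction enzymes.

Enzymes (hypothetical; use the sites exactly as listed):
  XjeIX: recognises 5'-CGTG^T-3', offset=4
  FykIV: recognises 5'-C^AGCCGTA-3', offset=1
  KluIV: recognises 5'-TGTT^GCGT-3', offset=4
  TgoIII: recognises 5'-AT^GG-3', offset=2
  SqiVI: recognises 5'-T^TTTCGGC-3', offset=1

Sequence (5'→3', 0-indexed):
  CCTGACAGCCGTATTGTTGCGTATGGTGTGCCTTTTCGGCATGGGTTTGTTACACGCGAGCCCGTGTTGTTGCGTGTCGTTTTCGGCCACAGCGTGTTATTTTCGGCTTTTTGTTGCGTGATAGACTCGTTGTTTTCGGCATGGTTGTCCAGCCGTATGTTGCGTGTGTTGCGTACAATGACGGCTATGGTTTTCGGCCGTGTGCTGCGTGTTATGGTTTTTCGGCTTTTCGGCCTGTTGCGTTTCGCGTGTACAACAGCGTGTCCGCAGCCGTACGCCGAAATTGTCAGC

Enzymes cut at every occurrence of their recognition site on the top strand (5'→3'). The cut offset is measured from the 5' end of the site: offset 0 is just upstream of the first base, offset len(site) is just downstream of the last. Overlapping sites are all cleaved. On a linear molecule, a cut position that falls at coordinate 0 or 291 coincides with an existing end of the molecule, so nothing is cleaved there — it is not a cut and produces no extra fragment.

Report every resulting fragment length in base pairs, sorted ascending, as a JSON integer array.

Per-enzyme occurrences:
  XjeIX CGTGT/4: at [62, 72, 92, 162, 198, 207, 247, 259] ⇒ [66, 76, 96, 166, 202, 211, 251, 263]
  FykIV CAGCCGTA/1: at [5, 149, 267] ⇒ [6, 150, 268]
  KluIV TGTTGCGT/4: at [14, 67, 111, 157, 166, 235] ⇒ [18, 71, 115, 161, 170, 239]
  TgoIII ATGG/2: at [22, 40, 140, 186, 213] ⇒ [24, 42, 142, 188, 215]
  SqiVI TTTTCGGC/1: at [32, 79, 99, 132, 190, 218, 226] ⇒ [33, 80, 100, 133, 191, 219, 227]

All cut coordinates (distinct, sorted): [6, 18, 24, 33, 42, 66, 71, 76, 80, 96, 100, 115, 133, 142, 150, 161, 166, 170, 188, 191, 202, 211, 215, 219, 227, 239, 251, 263, 268]

Fragment lengths:
  [0,6): 6 bp
  [6,18): 12 bp
  [18,24): 6 bp
  [24,33): 9 bp
  [33,42): 9 bp
  [42,66): 24 bp
  [66,71): 5 bp
  [71,76): 5 bp
  [76,80): 4 bp
  [80,96): 16 bp
  [96,100): 4 bp
  [100,115): 15 bp
  [115,133): 18 bp
  [133,142): 9 bp
  [142,150): 8 bp
  [150,161): 11 bp
  [161,166): 5 bp
  [166,170): 4 bp
  [170,188): 18 bp
  [188,191): 3 bp
  [191,202): 11 bp
  [202,211): 9 bp
  [211,215): 4 bp
  [215,219): 4 bp
  [219,227): 8 bp
  [227,239): 12 bp
  [239,251): 12 bp
  [251,263): 12 bp
  [263,268): 5 bp
  [268,291): 23 bp

[3,4,4,4,4,4,5,5,5,5,6,6,8,8,9,9,9,9,11,11,12,12,12,12,15,16,18,18,23,24]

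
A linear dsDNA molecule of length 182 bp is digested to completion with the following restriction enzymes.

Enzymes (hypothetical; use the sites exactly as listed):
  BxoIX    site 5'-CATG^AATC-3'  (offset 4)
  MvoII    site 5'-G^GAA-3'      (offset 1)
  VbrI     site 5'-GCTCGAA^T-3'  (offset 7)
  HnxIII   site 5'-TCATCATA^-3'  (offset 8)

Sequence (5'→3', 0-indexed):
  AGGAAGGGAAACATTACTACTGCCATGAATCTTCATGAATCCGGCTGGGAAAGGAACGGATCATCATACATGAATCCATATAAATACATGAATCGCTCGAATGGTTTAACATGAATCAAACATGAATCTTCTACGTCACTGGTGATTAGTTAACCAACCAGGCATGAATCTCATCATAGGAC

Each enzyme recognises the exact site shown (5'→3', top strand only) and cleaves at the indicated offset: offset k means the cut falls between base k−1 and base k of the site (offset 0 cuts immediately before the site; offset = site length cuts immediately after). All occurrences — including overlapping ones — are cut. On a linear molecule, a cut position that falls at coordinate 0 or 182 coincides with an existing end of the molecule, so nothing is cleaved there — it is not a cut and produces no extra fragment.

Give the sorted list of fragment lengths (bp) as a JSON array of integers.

Scan for sites:
  BxoIX CATGAATC/4: at [23, 33, 68, 86, 109, 120, 162] ⇒ [27, 37, 72, 90, 113, 124, 166]
  MvoII GGAA/1: at [1, 6, 47, 52] ⇒ [2, 7, 48, 53]
  VbrI GCTCGAAT/7: at [94] ⇒ [101]
  HnxIII TCATCATA/8: at [60, 170] ⇒ [68, 178]

Pooled cuts: [2, 7, 27, 37, 48, 53, 68, 72, 90, 101, 113, 124, 166, 178]

Fragments:
  [0,2): 2 bp
  [2,7): 5 bp
  [7,27): 20 bp
  [27,37): 10 bp
  [37,48): 11 bp
  [48,53): 5 bp
  [53,68): 15 bp
  [68,72): 4 bp
  [72,90): 18 bp
  [90,101): 11 bp
  [101,113): 12 bp
  [113,124): 11 bp
  [124,166): 42 bp
  [166,178): 12 bp
  [178,182): 4 bp

[2,4,4,5,5,10,11,11,11,12,12,15,18,20,42]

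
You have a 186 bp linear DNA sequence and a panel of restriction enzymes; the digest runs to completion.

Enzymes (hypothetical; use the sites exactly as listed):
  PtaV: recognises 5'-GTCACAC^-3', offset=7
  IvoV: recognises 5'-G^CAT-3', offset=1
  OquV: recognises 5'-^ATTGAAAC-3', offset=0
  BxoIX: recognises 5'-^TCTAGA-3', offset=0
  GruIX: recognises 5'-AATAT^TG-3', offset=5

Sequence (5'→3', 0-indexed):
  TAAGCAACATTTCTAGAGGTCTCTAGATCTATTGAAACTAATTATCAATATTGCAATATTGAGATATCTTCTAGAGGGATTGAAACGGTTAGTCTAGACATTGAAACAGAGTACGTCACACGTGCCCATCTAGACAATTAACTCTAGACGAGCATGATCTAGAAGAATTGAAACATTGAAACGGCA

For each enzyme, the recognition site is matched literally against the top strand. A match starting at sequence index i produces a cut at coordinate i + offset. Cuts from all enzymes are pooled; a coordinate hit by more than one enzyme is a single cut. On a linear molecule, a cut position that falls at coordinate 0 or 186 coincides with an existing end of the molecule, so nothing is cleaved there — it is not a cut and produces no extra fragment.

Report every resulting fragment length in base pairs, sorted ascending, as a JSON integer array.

[5,7,7,8,8,9,9,9,10,10,10,11,12,14,14,21,22]

Per-enzyme occurrences:
  PtaV GTCACAC/7: at [114] ⇒ [121]
  IvoV GCAT/1: at [151] ⇒ [152]
  OquV ATTGAAAC/0: at [30, 78, 99, 166, 174] ⇒ [30, 78, 99, 166, 174]
  BxoIX TCTAGA/0: at [11, 21, 69, 92, 128, 142, 157] ⇒ [11, 21, 69, 92, 128, 142, 157]
  GruIX AATATTG/5: at [46, 54] ⇒ [51, 59]

All cut coordinates (distinct, sorted): [11, 21, 30, 51, 59, 69, 78, 92, 99, 121, 128, 142, 152, 157, 166, 174]

Fragment lengths:
  [0,11): 11 bp
  [11,21): 10 bp
  [21,30): 9 bp
  [30,51): 21 bp
  [51,59): 8 bp
  [59,69): 10 bp
  [69,78): 9 bp
  [78,92): 14 bp
  [92,99): 7 bp
  [99,121): 22 bp
  [121,128): 7 bp
  [128,142): 14 bp
  [142,152): 10 bp
  [152,157): 5 bp
  [157,166): 9 bp
  [166,174): 8 bp
  [174,186): 12 bp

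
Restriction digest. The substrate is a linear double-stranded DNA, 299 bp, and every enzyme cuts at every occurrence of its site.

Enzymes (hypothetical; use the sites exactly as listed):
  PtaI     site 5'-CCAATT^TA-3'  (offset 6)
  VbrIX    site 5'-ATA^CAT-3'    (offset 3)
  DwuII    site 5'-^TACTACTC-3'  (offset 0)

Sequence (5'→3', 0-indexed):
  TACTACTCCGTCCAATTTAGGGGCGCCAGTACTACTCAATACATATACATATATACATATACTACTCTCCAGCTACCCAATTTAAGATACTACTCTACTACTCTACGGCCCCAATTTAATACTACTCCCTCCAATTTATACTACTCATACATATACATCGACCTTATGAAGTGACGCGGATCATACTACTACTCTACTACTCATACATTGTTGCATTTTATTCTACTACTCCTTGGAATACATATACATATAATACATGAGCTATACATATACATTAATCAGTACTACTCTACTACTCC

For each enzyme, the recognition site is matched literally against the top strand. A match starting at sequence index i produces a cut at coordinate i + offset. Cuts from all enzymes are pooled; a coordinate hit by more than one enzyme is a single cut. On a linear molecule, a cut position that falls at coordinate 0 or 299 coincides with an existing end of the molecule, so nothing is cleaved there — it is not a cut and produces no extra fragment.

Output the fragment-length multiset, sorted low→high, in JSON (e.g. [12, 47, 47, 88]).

[2,3,4,5,6,6,6,6,8,8,8,8,9,9,10,11,11,11,12,12,17,17,17,18,21,23,31]

Site scan:
  PtaI CCAATTTA/6: at [11, 76, 110, 130] ⇒ [17, 82, 116, 136]
  VbrIX ATACAT/3: at [38, 44, 52, 146, 152, 202, 237, 243, 252, 263, 269] ⇒ [41, 47, 55, 149, 155, 205, 240, 246, 255, 266, 272]
  DwuII TACTACTC/0: at [0, 29, 59, 87, 95, 119, 138, 186, 194, 223, 282, 290] ⇒ [29, 59, 87, 95, 119, 138, 186, 194, 223, 282, 290] (position 0 is a terminus of the linear molecule — no cut)

All cut coordinates (distinct, sorted): [17, 29, 41, 47, 55, 59, 82, 87, 95, 116, 119, 136, 138, 149, 155, 186, 194, 205, 223, 240, 246, 255, 266, 272, 282, 290]

Fragments:
  [0,17): 17 bp
  [17,29): 12 bp
  [29,41): 12 bp
  [41,47): 6 bp
  [47,55): 8 bp
  [55,59): 4 bp
  [59,82): 23 bp
  [82,87): 5 bp
  [87,95): 8 bp
  [95,116): 21 bp
  [116,119): 3 bp
  [119,136): 17 bp
  [136,138): 2 bp
  [138,149): 11 bp
  [149,155): 6 bp
  [155,186): 31 bp
  [186,194): 8 bp
  [194,205): 11 bp
  [205,223): 18 bp
  [223,240): 17 bp
  [240,246): 6 bp
  [246,255): 9 bp
  [255,266): 11 bp
  [266,272): 6 bp
  [272,282): 10 bp
  [282,290): 8 bp
  [290,299): 9 bp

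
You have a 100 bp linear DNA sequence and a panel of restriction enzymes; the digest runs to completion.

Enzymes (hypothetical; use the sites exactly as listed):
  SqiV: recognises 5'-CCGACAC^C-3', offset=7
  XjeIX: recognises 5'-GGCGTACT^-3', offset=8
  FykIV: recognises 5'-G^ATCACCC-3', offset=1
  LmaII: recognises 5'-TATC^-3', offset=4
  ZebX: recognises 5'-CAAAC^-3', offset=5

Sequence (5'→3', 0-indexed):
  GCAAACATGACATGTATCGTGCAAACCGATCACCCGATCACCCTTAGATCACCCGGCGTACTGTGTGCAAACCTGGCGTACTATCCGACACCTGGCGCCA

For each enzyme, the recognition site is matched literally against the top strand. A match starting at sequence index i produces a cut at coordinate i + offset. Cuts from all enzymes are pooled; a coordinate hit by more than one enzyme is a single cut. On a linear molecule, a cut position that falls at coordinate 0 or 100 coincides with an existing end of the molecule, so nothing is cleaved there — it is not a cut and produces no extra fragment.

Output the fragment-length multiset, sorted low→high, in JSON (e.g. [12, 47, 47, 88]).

[2,3,6,6,8,8,9,10,10,11,12,15]

Site scan:
  SqiV CCGACACC/7: at [84] ⇒ [91]
  XjeIX GGCGTACT/8: at [54, 74] ⇒ [62, 82]
  FykIV GATCACCC/1: at [27, 35, 46] ⇒ [28, 36, 47]
  LmaII TATC/4: at [14, 81] ⇒ [18, 85]
  ZebX CAAAC/5: at [1, 21, 67] ⇒ [6, 26, 72]

All cut coordinates (distinct, sorted): [6, 18, 26, 28, 36, 47, 62, 72, 82, 85, 91]

Fragments:
  [0,6): 6 bp
  [6,18): 12 bp
  [18,26): 8 bp
  [26,28): 2 bp
  [28,36): 8 bp
  [36,47): 11 bp
  [47,62): 15 bp
  [62,72): 10 bp
  [72,82): 10 bp
  [82,85): 3 bp
  [85,91): 6 bp
  [91,100): 9 bp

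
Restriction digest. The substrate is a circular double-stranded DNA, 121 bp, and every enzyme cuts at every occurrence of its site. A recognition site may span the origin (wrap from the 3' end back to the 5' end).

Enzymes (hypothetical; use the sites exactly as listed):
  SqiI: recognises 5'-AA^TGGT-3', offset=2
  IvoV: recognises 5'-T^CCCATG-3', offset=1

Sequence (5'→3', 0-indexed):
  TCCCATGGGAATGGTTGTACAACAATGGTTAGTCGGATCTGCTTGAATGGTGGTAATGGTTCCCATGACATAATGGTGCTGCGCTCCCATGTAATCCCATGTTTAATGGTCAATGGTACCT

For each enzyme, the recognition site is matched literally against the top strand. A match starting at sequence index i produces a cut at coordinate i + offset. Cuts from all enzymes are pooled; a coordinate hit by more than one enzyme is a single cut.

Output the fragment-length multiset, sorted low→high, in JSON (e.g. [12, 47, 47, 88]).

Per-enzyme occurrences:
  SqiI (AATGGT, off=2): starts [9, 23, 45, 54, 71, 104, 111] → cuts [11, 25, 47, 56, 73, 106, 113]
  IvoV (TCCCATG, off=1): starts [0, 60, 84, 94] → cuts [1, 61, 85, 95]

Pooled cuts: [1, 11, 25, 47, 56, 61, 73, 85, 95, 106, 113]

Fragments:
  1→11: 10 bp
  11→25: 14 bp
  25→47: 22 bp
  47→56: 9 bp
  56→61: 5 bp
  61→73: 12 bp
  73→85: 12 bp
  85→95: 10 bp
  95→106: 11 bp
  106→113: 7 bp
  113→1 (wrap): 121-113+1 = 9 bp

[5,7,9,9,10,10,11,12,12,14,22]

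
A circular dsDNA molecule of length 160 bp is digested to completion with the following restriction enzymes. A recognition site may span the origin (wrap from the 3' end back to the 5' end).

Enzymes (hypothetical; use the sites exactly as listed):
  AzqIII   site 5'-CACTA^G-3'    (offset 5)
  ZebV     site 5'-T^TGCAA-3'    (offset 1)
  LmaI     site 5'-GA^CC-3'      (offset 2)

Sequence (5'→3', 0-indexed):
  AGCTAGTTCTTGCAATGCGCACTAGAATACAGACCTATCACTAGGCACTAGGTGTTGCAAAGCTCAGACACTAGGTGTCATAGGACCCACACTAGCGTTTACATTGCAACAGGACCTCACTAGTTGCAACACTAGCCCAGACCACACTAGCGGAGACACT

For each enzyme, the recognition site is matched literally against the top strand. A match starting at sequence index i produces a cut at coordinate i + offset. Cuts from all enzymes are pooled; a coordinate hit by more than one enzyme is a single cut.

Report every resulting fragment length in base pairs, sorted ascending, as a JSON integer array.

[2,5,7,7,8,8,9,9,9,10,10,10,10,12,12,14,18]

Per-enzyme occurrences:
  AzqIII CACTAG/5: at [19, 38, 45, 68, 89, 117, 129, 144, 156] ⇒ [1, 24, 43, 50, 73, 94, 122, 134, 149]
  ZebV TTGCAA/1: at [9, 54, 103, 123] ⇒ [10, 55, 104, 124]
  LmaI GACC/2: at [31, 83, 112, 139] ⇒ [33, 85, 114, 141]

All cut coordinates (distinct, sorted): [1, 10, 24, 33, 43, 50, 55, 73, 85, 94, 104, 114, 122, 124, 134, 141, 149]

Fragment lengths:
  1→10: 9 bp
  10→24: 14 bp
  24→33: 9 bp
  33→43: 10 bp
  43→50: 7 bp
  50→55: 5 bp
  55→73: 18 bp
  73→85: 12 bp
  85→94: 9 bp
  94→104: 10 bp
  104→114: 10 bp
  114→122: 8 bp
  122→124: 2 bp
  124→134: 10 bp
  134→141: 7 bp
  141→149: 8 bp
  149→1 (wrap): 160-149+1 = 12 bp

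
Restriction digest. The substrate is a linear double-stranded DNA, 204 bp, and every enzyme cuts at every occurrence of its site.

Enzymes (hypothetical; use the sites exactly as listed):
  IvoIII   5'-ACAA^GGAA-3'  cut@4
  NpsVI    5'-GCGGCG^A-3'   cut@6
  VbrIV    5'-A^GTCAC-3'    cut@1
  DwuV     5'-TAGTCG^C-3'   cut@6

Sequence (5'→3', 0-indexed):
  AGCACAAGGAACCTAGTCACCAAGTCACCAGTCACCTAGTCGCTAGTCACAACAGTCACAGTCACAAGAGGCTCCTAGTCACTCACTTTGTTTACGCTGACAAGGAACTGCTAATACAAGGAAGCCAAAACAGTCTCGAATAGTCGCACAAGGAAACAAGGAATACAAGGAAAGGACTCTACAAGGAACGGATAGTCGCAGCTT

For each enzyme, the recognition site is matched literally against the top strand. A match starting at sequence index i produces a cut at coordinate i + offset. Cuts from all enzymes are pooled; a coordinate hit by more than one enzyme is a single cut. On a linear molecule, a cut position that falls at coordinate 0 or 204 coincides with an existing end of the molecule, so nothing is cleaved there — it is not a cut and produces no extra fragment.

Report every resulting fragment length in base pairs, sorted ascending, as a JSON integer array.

Per-enzyme occurrences:
  IvoIII (ACAAGGAA, off=4): starts [3, 99, 115, 147, 155, 164, 180] → cuts [7, 103, 119, 151, 159, 168, 184]
  NpsVI (GCGGCGA, off=6): no sites
  VbrIV (AGTCAC, off=1): starts [14, 22, 29, 44, 53, 59, 76] → cuts [15, 23, 30, 45, 54, 60, 77]
  DwuV (TAGTCGC, off=6): starts [36, 140, 192] → cuts [42, 146, 198]

All cut coordinates (distinct, sorted): [7, 15, 23, 30, 42, 45, 54, 60, 77, 103, 119, 146, 151, 159, 168, 184, 198]

Fragment lengths:
  [0,7): 7 bp
  [7,15): 8 bp
  [15,23): 8 bp
  [23,30): 7 bp
  [30,42): 12 bp
  [42,45): 3 bp
  [45,54): 9 bp
  [54,60): 6 bp
  [60,77): 17 bp
  [77,103): 26 bp
  [103,119): 16 bp
  [119,146): 27 bp
  [146,151): 5 bp
  [151,159): 8 bp
  [159,168): 9 bp
  [168,184): 16 bp
  [184,198): 14 bp
  [198,204): 6 bp

[3,5,6,6,7,7,8,8,8,9,9,12,14,16,16,17,26,27]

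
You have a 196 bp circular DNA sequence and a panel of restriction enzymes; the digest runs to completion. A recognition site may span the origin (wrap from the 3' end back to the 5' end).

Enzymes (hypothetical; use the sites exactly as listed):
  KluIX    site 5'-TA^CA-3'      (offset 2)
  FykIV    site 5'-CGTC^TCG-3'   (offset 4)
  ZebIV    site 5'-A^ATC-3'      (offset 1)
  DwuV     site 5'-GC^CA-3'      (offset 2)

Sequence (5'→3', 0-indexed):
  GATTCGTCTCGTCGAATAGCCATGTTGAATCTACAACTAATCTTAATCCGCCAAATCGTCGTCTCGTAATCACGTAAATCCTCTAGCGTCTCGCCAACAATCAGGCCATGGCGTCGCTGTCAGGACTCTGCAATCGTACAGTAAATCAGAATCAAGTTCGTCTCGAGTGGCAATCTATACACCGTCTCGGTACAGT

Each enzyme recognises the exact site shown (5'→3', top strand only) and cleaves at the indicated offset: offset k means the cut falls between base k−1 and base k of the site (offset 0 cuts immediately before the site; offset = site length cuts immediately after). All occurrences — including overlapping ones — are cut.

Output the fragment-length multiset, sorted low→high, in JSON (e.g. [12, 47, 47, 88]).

Scan for sites:
  KluIX (TACA, off=2): starts [31, 136, 177, 190] → cuts [33, 138, 179, 192]
  FykIV (CGTCTCG, off=4): starts [4, 59, 86, 158, 182] → cuts [8, 63, 90, 162, 186]
  ZebIV (AATC, off=1): starts [27, 38, 44, 53, 67, 76, 98, 131, 143, 149, 171] → cuts [28, 39, 45, 54, 68, 77, 99, 132, 144, 150, 172]
  DwuV (GCCA, off=2): starts [18, 49, 92, 104] → cuts [20, 51, 94, 106]

Pooled cuts: [8, 20, 28, 33, 39, 45, 51, 54, 63, 68, 77, 90, 94, 99, 106, 132, 138, 144, 150, 162, 172, 179, 186, 192]

Fragment lengths:
  8→20: 12 bp
  20→28: 8 bp
  28→33: 5 bp
  33→39: 6 bp
  39→45: 6 bp
  45→51: 6 bp
  51→54: 3 bp
  54→63: 9 bp
  63→68: 5 bp
  68→77: 9 bp
  77→90: 13 bp
  90→94: 4 bp
  94→99: 5 bp
  99→106: 7 bp
  106→132: 26 bp
  132→138: 6 bp
  138→144: 6 bp
  144→150: 6 bp
  150→162: 12 bp
  162→172: 10 bp
  172→179: 7 bp
  179→186: 7 bp
  186→192: 6 bp
  192→8 (wrap): 196-192+8 = 12 bp

[3,4,5,5,5,6,6,6,6,6,6,6,7,7,7,8,9,9,10,12,12,12,13,26]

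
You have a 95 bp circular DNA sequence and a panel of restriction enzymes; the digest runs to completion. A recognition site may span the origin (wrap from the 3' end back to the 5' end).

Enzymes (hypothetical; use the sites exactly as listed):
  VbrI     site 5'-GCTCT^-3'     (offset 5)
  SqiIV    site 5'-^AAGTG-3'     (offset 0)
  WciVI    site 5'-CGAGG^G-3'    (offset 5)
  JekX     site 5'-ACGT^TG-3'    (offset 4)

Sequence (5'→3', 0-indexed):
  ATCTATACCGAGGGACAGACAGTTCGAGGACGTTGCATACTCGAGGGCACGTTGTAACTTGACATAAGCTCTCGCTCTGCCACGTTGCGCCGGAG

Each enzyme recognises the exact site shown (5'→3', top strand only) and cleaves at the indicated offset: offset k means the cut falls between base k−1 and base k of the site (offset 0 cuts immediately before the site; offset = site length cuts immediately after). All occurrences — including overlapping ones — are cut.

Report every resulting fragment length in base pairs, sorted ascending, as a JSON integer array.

[6,6,7,13,20,20,23]

Per-enzyme occurrences:
  VbrI GCTCT/5: at [67, 73] ⇒ [72, 78]
  SqiIV (AAGTG, off=0): no sites
  WciVI CGAGGG/5: at [8, 41] ⇒ [13, 46]
  JekX ACGTTG/4: at [29, 48, 81] ⇒ [33, 52, 85]

Pooled cuts: [13, 33, 46, 52, 72, 78, 85]

Fragments:
  13→33: 20 bp
  33→46: 13 bp
  46→52: 6 bp
  52→72: 20 bp
  72→78: 6 bp
  78→85: 7 bp
  85→13 (wrap): 95-85+13 = 23 bp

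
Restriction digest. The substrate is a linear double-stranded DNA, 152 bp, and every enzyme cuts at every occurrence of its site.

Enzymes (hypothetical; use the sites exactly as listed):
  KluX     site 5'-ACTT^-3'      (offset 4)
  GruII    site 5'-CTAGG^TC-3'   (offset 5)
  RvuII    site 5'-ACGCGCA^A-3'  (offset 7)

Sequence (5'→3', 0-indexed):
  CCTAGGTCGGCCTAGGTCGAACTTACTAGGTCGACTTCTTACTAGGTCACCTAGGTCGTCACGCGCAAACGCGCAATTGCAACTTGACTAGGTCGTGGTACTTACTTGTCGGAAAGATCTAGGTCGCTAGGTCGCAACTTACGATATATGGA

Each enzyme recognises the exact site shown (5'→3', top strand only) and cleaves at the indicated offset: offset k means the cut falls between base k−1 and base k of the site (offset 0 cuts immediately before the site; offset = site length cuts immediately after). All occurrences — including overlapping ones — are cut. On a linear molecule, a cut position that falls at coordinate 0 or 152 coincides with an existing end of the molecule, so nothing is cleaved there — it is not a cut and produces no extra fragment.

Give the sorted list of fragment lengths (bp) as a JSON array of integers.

Scan for sites:
  KluX (ACTT, off=4): starts [20, 33, 81, 99, 103, 136] → cuts [24, 37, 85, 103, 107, 140]
  GruII (CTAGGTC, off=5): starts [1, 11, 25, 41, 50, 87, 118, 126] → cuts [6, 16, 30, 46, 55, 92, 123, 131]
  RvuII (ACGCGCAA, off=7): starts [60, 68] → cuts [67, 75]

Pooled cuts: [6, 16, 24, 30, 37, 46, 55, 67, 75, 85, 92, 103, 107, 123, 131, 140]

Fragment lengths:
  [0,6): 6 bp
  [6,16): 10 bp
  [16,24): 8 bp
  [24,30): 6 bp
  [30,37): 7 bp
  [37,46): 9 bp
  [46,55): 9 bp
  [55,67): 12 bp
  [67,75): 8 bp
  [75,85): 10 bp
  [85,92): 7 bp
  [92,103): 11 bp
  [103,107): 4 bp
  [107,123): 16 bp
  [123,131): 8 bp
  [131,140): 9 bp
  [140,152): 12 bp

[4,6,6,7,7,8,8,8,9,9,9,10,10,11,12,12,16]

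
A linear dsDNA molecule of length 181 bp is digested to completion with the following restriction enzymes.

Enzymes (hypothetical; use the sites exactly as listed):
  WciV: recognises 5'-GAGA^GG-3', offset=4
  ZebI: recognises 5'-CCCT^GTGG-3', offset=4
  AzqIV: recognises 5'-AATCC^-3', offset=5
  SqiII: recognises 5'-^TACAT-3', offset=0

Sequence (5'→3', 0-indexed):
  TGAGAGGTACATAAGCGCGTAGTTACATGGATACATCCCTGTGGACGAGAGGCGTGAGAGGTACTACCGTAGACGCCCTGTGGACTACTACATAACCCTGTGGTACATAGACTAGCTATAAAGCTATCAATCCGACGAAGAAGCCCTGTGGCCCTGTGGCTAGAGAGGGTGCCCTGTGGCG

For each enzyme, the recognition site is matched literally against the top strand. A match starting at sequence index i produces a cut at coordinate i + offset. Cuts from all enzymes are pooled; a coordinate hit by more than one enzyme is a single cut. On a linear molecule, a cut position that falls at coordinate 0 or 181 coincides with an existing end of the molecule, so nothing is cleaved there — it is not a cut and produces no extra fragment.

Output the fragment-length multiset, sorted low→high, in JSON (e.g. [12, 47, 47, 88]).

[2,4,5,6,8,8,9,9,9,9,10,11,11,14,16,20,30]

Per-enzyme occurrences:
  WciV GAGAGG/4: at [1, 46, 55, 162] ⇒ [5, 50, 59, 166]
  ZebI CCCTGTGG/4: at [36, 75, 95, 143, 151, 171] ⇒ [40, 79, 99, 147, 155, 175]
  AzqIV AATCC/5: at [128] ⇒ [133]
  SqiII TACAT/0: at [7, 23, 31, 88, 103] ⇒ [7, 23, 31, 88, 103]

Pooled cuts: [5, 7, 23, 31, 40, 50, 59, 79, 88, 99, 103, 133, 147, 155, 166, 175]

Fragment lengths:
  [0,5): 5 bp
  [5,7): 2 bp
  [7,23): 16 bp
  [23,31): 8 bp
  [31,40): 9 bp
  [40,50): 10 bp
  [50,59): 9 bp
  [59,79): 20 bp
  [79,88): 9 bp
  [88,99): 11 bp
  [99,103): 4 bp
  [103,133): 30 bp
  [133,147): 14 bp
  [147,155): 8 bp
  [155,166): 11 bp
  [166,175): 9 bp
  [175,181): 6 bp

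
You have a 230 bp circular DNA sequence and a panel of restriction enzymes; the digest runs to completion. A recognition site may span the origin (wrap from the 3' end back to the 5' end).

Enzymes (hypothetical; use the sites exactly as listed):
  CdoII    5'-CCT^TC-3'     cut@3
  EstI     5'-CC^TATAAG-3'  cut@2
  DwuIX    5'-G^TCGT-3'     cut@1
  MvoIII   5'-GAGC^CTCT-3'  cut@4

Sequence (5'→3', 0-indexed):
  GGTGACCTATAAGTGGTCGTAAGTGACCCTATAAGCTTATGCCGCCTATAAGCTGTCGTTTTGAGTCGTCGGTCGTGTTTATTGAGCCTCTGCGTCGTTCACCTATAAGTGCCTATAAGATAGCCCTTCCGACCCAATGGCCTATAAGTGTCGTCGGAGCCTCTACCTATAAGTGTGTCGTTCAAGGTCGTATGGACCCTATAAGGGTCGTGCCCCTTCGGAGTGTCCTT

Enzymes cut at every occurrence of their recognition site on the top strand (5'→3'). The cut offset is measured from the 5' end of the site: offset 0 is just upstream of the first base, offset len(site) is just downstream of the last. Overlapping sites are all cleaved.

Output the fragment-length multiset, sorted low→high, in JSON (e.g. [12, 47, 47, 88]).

[7,7,7,8,8,9,9,9,10,10,10,10,10,10,12,13,14,15,15,17,20]

Scan for sites:
  CdoII CCTTC/3: at [124, 214] ⇒ [127, 217]
  EstI CCTATAAG/2: at [5, 27, 44, 101, 111, 140, 165, 197] ⇒ [7, 29, 46, 103, 113, 142, 167, 199]
  DwuIX GTCGT/1: at [15, 54, 64, 71, 93, 149, 176, 186, 206] ⇒ [16, 55, 65, 72, 94, 150, 177, 187, 207]
  MvoIII GAGCCTCT/4: at [83, 156] ⇒ [87, 160]

All cut coordinates (distinct, sorted): [7, 16, 29, 46, 55, 65, 72, 87, 94, 103, 113, 127, 142, 150, 160, 167, 177, 187, 199, 207, 217]

Fragments:
  7→16: 9 bp
  16→29: 13 bp
  29→46: 17 bp
  46→55: 9 bp
  55→65: 10 bp
  65→72: 7 bp
  72→87: 15 bp
  87→94: 7 bp
  94→103: 9 bp
  103→113: 10 bp
  113→127: 14 bp
  127→142: 15 bp
  142→150: 8 bp
  150→160: 10 bp
  160→167: 7 bp
  167→177: 10 bp
  177→187: 10 bp
  187→199: 12 bp
  199→207: 8 bp
  207→217: 10 bp
  217→7 (wrap): 230-217+7 = 20 bp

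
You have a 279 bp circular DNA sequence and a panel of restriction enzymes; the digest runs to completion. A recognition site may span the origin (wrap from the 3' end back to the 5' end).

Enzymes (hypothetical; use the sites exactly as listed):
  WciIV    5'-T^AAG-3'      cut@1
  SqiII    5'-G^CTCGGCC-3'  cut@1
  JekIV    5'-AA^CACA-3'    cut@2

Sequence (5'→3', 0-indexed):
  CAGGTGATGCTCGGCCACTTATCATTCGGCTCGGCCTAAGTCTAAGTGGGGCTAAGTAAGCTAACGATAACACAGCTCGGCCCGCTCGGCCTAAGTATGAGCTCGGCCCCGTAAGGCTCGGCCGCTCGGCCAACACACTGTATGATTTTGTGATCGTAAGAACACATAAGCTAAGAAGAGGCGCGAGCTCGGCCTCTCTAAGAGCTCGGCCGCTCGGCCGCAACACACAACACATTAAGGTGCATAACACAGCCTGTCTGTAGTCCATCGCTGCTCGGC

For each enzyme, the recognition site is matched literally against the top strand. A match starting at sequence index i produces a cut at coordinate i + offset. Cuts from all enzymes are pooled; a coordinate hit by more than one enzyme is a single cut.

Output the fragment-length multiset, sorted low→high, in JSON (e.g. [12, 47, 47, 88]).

[4,4,5,5,5,5,5,6,6,7,8,8,8,8,9,9,9,10,11,11,11,12,13,15,15,20,24,26]

Site scan:
  WciIV (TAAG, off=1): starts [36, 42, 52, 56, 91, 111, 156, 166, 171, 198, 235] → cuts [37, 43, 53, 57, 92, 112, 157, 167, 172, 199, 236]
  SqiII (GCTCGGCC, off=1): starts [8, 28, 74, 83, 100, 115, 123, 186, 203, 211, 272] → cuts [9, 29, 75, 84, 101, 116, 124, 187, 204, 212, 273]
  JekIV (AACACA, off=2): starts [68, 131, 160, 221, 228, 245] → cuts [70, 133, 162, 223, 230, 247]

Pooled cuts: [9, 29, 37, 43, 53, 57, 70, 75, 84, 92, 101, 112, 116, 124, 133, 157, 162, 167, 172, 187, 199, 204, 212, 223, 230, 236, 247, 273]

Fragments:
  9→29: 20 bp
  29→37: 8 bp
  37→43: 6 bp
  43→53: 10 bp
  53→57: 4 bp
  57→70: 13 bp
  70→75: 5 bp
  75→84: 9 bp
  84→92: 8 bp
  92→101: 9 bp
  101→112: 11 bp
  112→116: 4 bp
  116→124: 8 bp
  124→133: 9 bp
  133→157: 24 bp
  157→162: 5 bp
  162→167: 5 bp
  167→172: 5 bp
  172→187: 15 bp
  187→199: 12 bp
  199→204: 5 bp
  204→212: 8 bp
  212→223: 11 bp
  223→230: 7 bp
  230→236: 6 bp
  236→247: 11 bp
  247→273: 26 bp
  273→9 (wrap): 279-273+9 = 15 bp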